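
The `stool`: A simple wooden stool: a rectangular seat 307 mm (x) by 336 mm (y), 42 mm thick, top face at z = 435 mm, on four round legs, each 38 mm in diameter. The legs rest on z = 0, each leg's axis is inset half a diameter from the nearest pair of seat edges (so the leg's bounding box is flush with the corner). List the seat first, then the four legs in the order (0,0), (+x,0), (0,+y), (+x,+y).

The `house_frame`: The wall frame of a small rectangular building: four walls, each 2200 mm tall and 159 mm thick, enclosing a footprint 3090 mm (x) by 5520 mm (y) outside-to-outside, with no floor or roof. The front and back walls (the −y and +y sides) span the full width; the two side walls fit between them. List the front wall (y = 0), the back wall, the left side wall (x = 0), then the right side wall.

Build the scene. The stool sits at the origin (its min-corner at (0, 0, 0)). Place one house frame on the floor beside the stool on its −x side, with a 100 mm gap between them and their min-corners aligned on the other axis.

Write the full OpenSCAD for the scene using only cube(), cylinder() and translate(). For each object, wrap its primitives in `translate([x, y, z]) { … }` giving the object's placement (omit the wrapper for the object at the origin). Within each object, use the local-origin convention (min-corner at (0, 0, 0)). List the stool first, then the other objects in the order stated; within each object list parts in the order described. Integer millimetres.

translate([0, 0, 393]) cube([307, 336, 42]);
translate([19, 19, 0]) cylinder(h = 393, r = 19);
translate([288, 19, 0]) cylinder(h = 393, r = 19);
translate([19, 317, 0]) cylinder(h = 393, r = 19);
translate([288, 317, 0]) cylinder(h = 393, r = 19);
translate([-3190, 0, 0]) {
  cube([3090, 159, 2200]);
  translate([0, 5361, 0]) cube([3090, 159, 2200]);
  translate([0, 159, 0]) cube([159, 5202, 2200]);
  translate([2931, 159, 0]) cube([159, 5202, 2200]);
}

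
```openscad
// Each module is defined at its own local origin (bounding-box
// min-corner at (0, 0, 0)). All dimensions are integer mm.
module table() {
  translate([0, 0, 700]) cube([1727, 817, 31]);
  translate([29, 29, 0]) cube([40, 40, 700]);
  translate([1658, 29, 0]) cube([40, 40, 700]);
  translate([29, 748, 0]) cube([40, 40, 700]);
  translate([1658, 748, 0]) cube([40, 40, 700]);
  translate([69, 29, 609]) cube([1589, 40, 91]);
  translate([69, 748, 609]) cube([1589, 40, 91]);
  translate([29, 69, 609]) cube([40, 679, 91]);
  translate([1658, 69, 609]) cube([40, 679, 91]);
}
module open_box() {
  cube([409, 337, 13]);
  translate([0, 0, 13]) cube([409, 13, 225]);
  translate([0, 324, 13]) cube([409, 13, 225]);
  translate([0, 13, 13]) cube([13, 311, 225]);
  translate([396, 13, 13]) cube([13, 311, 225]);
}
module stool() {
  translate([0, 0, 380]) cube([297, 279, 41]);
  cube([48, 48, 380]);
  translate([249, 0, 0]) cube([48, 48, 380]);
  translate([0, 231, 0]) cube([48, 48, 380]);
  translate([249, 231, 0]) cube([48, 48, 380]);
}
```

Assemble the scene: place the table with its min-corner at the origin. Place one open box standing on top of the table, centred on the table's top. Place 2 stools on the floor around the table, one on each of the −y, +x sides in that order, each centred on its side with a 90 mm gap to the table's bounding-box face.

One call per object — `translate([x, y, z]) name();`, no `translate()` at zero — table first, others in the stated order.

table();
translate([659, 240, 731]) open_box();
translate([715, -369, 0]) stool();
translate([1817, 269, 0]) stool();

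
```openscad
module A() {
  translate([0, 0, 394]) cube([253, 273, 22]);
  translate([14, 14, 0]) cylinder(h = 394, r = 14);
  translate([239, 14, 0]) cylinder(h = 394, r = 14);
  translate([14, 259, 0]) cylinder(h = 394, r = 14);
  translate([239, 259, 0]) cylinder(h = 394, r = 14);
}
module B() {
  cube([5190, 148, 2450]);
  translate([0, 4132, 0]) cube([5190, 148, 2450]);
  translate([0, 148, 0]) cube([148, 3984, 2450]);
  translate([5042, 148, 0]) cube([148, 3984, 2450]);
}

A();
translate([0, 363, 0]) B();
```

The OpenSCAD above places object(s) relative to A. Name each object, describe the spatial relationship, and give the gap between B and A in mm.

The house frame's nearest face is 90 mm from the stool's +y face.

A is a stool. B is a house frame. The house frame is on the floor beside the stool on its +y side. The gap between the house frame and the stool is 90 mm.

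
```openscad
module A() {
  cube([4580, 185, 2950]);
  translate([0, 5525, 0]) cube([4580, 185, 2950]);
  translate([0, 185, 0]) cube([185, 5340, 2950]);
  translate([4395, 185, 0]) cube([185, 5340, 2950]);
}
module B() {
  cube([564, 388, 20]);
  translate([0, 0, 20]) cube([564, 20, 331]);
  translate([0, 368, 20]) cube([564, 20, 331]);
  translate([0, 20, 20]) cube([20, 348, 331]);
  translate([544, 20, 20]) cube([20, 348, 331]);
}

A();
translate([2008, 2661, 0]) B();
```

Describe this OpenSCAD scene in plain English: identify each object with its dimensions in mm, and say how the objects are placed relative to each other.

A is the wall frame of a small rectangular building: four walls, each 2950 mm tall and 185 mm thick, enclosing a footprint 4580 mm (x) by 5710 mm (y) outside-to-outside, with no floor or roof. The front and back walls (the −y and +y sides) span the full width; the two side walls fit between them.

B is an open storage box with external size 564×388×351 mm and wall thickness 20 mm (the base is also 20 mm thick). The base covers the whole footprint; the four walls stand on the base, with the y-facing walls full-width and the x-facing walls fitting between their inner faces.

The open box sits inside the house frame, centred.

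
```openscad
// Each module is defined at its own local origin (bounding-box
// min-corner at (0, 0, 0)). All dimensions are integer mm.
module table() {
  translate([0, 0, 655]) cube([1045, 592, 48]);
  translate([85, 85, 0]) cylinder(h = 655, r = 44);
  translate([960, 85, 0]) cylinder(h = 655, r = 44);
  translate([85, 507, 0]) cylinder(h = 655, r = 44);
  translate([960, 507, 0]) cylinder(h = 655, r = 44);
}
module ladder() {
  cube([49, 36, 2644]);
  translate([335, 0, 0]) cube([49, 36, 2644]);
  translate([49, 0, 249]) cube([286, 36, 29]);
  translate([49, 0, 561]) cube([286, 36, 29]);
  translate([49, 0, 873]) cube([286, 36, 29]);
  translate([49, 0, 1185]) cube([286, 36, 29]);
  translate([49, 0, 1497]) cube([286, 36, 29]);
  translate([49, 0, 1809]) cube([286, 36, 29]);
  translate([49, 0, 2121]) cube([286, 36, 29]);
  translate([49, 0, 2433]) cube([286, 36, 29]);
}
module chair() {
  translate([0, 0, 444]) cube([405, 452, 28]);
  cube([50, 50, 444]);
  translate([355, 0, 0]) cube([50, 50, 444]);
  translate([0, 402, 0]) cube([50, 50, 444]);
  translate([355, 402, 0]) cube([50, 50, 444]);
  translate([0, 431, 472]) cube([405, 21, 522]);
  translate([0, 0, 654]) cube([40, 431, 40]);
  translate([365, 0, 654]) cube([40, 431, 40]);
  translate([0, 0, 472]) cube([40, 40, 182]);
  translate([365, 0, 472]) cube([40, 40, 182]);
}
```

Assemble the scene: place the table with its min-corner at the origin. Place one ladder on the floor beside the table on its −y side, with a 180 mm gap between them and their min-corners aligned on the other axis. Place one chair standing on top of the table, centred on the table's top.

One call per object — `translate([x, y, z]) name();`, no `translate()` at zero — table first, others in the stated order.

table();
translate([0, -216, 0]) ladder();
translate([320, 70, 703]) chair();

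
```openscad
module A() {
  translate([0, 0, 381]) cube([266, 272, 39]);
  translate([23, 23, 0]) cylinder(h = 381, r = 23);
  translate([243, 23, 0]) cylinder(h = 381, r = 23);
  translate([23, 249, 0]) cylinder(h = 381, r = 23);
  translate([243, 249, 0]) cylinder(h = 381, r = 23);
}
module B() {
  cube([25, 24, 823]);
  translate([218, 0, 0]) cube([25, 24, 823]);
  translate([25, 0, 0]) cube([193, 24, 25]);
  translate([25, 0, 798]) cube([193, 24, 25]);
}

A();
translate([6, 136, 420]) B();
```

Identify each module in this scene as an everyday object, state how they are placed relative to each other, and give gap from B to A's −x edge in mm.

A is a stool. B is a picture frame. The picture frame is on top of the stool. The gap from the picture frame to the stool's −x edge is 6 mm.

The picture frame's min-x is at 6; the stool's min-x is 0; gap = 6 mm.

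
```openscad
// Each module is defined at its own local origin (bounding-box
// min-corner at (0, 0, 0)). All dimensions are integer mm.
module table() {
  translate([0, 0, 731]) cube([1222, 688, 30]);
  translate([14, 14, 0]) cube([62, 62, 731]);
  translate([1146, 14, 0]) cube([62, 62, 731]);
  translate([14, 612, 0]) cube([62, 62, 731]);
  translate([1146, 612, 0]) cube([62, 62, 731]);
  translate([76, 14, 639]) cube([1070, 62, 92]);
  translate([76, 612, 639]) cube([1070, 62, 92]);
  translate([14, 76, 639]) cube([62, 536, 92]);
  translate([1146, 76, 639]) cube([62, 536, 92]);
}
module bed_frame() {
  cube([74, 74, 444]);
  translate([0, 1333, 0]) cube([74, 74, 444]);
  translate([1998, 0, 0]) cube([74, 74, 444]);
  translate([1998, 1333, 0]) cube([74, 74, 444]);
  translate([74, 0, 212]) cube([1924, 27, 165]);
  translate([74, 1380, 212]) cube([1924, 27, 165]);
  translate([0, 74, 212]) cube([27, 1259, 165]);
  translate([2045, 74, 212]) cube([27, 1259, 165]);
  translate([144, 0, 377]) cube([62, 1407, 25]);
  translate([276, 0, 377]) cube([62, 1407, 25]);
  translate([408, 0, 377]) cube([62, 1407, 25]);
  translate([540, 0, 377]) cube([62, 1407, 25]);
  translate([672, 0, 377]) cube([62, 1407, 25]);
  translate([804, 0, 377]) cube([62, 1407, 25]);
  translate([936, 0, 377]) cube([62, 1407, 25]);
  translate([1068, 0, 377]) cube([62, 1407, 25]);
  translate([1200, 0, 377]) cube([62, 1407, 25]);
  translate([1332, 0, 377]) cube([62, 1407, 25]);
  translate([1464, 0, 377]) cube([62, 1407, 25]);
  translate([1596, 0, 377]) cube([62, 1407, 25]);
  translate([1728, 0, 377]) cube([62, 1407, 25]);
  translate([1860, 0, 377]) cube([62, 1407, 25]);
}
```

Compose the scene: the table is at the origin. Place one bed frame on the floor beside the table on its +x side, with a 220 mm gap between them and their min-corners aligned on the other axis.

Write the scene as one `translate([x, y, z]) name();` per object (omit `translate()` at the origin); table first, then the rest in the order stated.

table();
translate([1442, 0, 0]) bed_frame();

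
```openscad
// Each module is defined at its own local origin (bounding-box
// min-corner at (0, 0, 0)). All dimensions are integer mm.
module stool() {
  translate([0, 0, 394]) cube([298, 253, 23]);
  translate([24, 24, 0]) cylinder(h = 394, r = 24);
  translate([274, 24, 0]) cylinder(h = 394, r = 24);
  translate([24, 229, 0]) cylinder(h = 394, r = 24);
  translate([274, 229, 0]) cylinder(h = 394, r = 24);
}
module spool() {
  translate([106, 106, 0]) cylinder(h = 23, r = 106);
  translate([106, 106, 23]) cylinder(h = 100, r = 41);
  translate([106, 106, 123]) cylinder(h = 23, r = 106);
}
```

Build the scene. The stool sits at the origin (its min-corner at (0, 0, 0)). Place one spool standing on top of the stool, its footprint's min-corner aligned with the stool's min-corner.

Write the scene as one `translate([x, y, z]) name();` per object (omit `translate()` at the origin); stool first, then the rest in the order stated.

stool();
translate([0, 0, 417]) spool();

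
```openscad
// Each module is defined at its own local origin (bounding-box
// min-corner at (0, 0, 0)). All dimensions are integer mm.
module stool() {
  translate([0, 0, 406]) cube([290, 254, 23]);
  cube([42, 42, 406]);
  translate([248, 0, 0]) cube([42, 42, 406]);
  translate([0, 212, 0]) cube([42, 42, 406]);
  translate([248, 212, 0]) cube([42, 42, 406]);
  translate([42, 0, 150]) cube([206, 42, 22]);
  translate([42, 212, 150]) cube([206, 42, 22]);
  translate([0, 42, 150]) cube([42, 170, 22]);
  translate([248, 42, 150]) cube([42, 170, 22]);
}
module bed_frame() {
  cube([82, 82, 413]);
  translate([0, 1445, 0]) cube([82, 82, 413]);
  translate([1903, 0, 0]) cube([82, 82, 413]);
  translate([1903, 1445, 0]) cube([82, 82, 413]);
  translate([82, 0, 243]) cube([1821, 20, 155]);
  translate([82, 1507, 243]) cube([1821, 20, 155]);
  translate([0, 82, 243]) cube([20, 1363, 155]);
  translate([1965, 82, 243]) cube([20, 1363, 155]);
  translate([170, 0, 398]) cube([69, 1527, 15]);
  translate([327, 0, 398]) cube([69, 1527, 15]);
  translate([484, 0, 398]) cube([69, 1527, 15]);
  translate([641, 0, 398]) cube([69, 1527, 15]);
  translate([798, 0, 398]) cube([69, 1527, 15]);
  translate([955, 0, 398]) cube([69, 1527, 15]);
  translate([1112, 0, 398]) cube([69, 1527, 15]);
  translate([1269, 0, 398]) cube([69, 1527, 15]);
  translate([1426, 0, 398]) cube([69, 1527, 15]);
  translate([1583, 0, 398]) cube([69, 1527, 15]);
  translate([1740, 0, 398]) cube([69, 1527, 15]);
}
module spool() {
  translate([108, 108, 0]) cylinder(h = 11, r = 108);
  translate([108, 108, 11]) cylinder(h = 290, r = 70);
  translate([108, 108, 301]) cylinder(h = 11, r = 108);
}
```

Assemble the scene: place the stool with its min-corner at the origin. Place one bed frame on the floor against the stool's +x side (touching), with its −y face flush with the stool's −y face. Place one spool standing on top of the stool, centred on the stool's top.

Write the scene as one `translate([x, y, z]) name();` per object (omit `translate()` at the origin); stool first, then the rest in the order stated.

stool();
translate([290, 0, 0]) bed_frame();
translate([37, 19, 429]) spool();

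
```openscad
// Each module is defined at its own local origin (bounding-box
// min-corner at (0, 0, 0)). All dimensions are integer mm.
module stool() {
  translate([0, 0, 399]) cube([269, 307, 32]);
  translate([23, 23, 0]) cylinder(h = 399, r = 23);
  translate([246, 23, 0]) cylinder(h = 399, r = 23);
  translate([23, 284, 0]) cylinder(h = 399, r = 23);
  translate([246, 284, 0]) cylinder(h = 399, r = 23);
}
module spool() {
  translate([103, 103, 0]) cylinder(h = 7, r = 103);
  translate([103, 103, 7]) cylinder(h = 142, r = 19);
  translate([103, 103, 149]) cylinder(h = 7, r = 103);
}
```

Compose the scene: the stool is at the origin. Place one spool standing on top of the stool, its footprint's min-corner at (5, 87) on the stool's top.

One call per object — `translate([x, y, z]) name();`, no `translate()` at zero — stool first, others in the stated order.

stool();
translate([5, 87, 431]) spool();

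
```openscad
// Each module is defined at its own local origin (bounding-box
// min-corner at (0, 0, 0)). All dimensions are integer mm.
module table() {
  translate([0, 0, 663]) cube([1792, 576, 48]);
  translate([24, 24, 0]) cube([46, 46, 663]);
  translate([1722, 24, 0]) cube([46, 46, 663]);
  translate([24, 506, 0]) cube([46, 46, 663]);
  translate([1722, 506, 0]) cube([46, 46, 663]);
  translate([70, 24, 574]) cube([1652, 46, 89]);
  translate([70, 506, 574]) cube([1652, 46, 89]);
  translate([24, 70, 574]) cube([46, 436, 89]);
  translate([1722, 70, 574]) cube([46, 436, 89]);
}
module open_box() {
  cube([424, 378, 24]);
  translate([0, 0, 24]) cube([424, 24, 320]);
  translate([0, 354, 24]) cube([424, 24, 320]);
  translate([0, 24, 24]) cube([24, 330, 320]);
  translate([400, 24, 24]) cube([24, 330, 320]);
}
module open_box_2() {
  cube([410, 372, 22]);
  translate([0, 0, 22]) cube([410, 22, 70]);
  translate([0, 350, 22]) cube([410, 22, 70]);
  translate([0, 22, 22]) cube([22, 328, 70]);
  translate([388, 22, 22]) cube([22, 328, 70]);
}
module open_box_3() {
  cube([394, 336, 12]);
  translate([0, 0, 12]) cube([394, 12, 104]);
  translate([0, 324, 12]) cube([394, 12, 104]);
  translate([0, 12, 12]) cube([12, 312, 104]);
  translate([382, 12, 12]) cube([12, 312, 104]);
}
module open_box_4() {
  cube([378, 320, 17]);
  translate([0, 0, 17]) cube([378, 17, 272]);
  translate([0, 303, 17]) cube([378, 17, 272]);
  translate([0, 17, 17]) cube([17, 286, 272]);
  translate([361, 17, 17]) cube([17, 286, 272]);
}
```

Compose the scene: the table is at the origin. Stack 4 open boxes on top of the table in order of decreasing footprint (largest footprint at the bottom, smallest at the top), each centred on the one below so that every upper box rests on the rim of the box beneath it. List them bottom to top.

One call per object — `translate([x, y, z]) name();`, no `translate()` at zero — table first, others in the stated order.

table();
translate([684, 99, 711]) open_box();
translate([691, 102, 1055]) open_box_2();
translate([699, 120, 1147]) open_box_3();
translate([707, 128, 1263]) open_box_4();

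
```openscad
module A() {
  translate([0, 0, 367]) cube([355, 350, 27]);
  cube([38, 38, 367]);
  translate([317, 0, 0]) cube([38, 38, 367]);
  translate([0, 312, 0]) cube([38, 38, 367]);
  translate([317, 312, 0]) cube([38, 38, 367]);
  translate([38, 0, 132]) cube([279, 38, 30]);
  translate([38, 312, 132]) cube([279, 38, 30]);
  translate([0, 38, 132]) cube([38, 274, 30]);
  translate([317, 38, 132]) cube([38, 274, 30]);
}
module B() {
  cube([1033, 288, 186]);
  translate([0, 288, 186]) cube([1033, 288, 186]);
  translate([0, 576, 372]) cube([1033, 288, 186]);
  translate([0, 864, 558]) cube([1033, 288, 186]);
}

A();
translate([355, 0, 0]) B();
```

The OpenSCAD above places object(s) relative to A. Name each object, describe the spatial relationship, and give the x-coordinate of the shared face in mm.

The stool's +x face and the staircase's −x face are both at x = 355 mm.

A is a stool. B is a staircase. The staircase is against the stool's +x side, with their −y faces flush. The x-coordinate of the shared face is 355 mm.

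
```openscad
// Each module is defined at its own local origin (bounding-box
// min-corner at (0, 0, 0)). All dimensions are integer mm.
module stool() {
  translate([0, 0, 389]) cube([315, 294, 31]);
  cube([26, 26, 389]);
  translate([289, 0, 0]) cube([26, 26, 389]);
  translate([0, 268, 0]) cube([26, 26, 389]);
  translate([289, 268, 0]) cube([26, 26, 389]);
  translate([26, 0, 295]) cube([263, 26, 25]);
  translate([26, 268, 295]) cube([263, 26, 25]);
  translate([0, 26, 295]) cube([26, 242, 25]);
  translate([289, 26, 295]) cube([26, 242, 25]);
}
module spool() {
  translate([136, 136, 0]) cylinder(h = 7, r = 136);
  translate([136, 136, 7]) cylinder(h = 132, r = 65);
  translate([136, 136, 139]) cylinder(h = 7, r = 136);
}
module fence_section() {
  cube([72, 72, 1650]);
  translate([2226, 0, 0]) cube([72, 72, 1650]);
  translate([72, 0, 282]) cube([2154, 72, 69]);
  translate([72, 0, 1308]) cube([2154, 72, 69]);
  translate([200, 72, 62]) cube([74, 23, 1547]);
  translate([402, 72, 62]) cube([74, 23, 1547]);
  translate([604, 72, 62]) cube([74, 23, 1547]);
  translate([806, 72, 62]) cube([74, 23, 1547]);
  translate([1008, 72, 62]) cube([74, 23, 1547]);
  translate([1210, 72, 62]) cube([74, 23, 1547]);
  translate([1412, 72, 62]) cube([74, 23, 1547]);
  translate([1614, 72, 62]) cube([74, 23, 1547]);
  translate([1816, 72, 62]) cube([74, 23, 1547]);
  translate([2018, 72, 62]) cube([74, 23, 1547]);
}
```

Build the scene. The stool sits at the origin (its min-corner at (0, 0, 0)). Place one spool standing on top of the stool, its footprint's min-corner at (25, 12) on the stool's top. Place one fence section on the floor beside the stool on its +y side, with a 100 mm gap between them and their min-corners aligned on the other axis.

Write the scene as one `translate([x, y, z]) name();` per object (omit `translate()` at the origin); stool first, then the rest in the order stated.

stool();
translate([25, 12, 420]) spool();
translate([0, 394, 0]) fence_section();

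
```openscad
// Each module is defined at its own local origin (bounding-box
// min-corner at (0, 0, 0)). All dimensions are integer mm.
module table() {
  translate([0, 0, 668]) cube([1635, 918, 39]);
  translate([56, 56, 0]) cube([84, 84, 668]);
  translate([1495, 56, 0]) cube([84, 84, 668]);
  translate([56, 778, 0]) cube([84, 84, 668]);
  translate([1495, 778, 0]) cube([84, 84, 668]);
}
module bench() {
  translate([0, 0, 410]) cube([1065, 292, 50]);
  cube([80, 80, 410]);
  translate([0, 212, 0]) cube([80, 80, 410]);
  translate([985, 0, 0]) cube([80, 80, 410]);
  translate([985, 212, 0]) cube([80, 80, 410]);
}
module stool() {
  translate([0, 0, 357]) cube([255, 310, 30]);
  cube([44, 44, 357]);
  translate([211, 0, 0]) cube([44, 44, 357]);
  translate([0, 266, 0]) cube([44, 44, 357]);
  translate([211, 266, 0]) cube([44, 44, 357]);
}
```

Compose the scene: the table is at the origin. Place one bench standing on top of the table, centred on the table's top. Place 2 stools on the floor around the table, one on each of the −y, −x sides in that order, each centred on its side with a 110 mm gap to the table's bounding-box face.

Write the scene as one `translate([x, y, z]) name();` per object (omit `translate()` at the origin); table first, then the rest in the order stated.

table();
translate([285, 313, 707]) bench();
translate([690, -420, 0]) stool();
translate([-365, 304, 0]) stool();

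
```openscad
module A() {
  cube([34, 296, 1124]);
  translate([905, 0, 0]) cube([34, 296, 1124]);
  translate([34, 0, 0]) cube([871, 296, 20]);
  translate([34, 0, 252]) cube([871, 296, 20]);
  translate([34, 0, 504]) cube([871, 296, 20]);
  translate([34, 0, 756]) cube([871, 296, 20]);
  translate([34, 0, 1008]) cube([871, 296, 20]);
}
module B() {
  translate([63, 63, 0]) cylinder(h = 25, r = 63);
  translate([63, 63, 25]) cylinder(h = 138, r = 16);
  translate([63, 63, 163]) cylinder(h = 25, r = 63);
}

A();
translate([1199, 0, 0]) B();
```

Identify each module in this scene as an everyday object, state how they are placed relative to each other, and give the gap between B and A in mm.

A is a bookshelf. B is a spool. The spool is on the floor beside the bookshelf on its +x side. The gap between the spool and the bookshelf is 260 mm.

The spool's nearest face is 260 mm from the bookshelf's +x face.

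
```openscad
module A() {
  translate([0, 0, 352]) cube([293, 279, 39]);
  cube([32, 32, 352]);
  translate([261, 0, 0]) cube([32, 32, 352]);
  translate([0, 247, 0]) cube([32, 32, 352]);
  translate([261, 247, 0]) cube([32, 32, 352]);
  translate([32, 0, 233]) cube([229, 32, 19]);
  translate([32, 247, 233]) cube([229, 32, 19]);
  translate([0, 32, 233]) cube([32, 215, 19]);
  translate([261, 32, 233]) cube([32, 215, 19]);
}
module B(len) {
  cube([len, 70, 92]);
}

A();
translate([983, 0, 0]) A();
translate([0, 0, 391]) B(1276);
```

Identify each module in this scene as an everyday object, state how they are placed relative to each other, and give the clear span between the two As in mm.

Second stool starts at x = 983; first ends at x = 293; clear span = 983 − 293 = 690 mm.

A is a stool. B is a beam. A beam spans the tops of two stools. The clear span between the two stools is 690 mm.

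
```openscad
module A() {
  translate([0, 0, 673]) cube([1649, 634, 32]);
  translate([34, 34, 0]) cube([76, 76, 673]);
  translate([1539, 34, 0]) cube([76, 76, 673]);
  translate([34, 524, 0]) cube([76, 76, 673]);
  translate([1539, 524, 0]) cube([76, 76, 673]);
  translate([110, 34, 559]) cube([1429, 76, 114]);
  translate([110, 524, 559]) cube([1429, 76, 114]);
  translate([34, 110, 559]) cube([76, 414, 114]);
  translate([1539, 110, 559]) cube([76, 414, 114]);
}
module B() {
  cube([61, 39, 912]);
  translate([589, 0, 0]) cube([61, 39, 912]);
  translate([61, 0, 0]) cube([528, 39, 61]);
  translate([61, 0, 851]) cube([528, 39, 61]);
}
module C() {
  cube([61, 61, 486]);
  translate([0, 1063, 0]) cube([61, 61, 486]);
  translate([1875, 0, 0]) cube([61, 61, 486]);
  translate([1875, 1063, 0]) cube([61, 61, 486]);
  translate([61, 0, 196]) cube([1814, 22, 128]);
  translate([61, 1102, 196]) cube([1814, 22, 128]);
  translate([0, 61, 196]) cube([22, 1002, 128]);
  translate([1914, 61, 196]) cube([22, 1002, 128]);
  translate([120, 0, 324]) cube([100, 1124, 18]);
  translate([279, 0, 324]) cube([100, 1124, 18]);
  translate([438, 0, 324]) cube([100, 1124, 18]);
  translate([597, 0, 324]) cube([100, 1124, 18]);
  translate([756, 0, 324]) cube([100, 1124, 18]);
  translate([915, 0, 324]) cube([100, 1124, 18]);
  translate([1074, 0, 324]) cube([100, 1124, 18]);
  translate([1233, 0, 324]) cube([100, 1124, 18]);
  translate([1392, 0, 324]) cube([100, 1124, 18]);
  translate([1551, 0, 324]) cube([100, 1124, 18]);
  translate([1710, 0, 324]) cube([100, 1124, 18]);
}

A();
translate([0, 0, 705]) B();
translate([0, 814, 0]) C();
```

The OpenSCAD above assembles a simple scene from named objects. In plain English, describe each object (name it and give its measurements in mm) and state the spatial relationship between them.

A is a table: top 1649 mm (x) × 634 mm (y), 32 mm thick, upper face at z = 705 mm, on four 76×76 mm square legs, each inset 34 mm from the nearest pair of top edges, running from z = 0 to the bottom of the top. Four apron rails, 76 mm thick and 114 mm tall, run between adjacent legs with their top edges flush with the underside of the top and their outer faces flush with the legs' outer faces.

B is a picture frame with a 528×790 mm rectangular opening (x by z) and a uniform 61 mm border on every side. Frame depth is 39 mm along y. It is built from two vertical stiles running the full outside height and two horizontal rails spanning the gap between the stiles.

C is a bed frame 1936 mm long (x) by 1124 mm wide (y). Four 61×61 mm corner posts, 486 mm tall, at the corners of the footprint. Four rails of 22 mm thickness and 128 mm height run between adjacent posts with their undersides at z = 196 mm, their outer faces flush with the outside of the frame (the two x-running rails run between the posts' inner faces; the two y-running rails run between the posts' inner faces). 11 slats, each 100 mm wide (x) and 18 mm thick, lie across the top of the two x-running rails, running the full 1124 mm width of the frame in y; the slats are evenly spaced along x between the inner faces of the end posts with equal gaps (rounded down to the nearest mm) at the −x end and between each pair — any rounding remainder accumulates at the +x end.

The picture frame is on top of the table. The bed frame is on the floor beside the table on its +y side.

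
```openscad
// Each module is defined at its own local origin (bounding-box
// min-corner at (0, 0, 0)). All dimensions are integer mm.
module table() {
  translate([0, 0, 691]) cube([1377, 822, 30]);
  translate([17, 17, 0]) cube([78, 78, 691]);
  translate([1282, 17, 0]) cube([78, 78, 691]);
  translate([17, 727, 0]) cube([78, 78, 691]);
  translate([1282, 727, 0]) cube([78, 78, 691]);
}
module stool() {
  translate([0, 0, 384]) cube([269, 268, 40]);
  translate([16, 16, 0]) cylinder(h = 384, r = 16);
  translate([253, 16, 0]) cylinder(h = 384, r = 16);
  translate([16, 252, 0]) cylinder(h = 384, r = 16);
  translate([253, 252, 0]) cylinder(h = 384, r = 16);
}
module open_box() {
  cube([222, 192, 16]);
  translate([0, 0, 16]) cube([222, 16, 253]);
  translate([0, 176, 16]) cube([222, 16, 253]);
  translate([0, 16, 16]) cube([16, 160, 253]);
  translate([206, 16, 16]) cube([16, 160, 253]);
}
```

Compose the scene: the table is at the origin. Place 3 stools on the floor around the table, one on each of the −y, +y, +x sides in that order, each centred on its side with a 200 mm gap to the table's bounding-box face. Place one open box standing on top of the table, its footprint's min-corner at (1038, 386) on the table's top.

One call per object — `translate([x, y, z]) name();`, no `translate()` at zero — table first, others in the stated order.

table();
translate([554, -468, 0]) stool();
translate([554, 1022, 0]) stool();
translate([1577, 277, 0]) stool();
translate([1038, 386, 721]) open_box();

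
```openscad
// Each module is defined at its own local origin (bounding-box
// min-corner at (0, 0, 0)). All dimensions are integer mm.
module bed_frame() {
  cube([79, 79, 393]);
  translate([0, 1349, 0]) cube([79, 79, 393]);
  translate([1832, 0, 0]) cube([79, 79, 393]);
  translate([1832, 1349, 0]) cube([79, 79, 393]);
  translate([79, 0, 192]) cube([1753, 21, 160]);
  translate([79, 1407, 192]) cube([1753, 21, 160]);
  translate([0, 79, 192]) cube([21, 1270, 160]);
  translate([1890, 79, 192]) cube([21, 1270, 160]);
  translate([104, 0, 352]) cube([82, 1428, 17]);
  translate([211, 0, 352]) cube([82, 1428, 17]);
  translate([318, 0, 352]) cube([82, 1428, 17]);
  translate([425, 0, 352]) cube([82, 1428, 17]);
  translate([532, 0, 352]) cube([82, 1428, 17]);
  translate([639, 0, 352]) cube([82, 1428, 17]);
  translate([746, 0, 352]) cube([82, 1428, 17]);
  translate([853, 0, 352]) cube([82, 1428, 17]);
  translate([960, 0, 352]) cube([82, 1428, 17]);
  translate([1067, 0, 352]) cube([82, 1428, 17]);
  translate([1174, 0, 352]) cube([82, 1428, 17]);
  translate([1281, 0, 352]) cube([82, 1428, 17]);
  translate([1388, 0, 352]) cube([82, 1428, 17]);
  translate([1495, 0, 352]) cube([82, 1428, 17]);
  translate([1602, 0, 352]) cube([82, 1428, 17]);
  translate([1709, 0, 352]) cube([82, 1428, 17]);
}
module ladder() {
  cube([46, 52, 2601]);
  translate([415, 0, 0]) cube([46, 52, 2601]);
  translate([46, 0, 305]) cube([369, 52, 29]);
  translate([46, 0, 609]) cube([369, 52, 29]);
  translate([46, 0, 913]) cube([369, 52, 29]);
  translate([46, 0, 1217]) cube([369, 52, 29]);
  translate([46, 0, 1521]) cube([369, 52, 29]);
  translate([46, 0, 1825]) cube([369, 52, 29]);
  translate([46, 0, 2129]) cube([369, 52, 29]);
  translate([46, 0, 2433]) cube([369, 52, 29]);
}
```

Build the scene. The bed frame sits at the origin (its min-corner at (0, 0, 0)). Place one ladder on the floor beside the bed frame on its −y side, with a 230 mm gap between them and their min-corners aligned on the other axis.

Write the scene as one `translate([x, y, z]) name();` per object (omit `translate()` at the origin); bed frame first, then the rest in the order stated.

bed_frame();
translate([0, -282, 0]) ladder();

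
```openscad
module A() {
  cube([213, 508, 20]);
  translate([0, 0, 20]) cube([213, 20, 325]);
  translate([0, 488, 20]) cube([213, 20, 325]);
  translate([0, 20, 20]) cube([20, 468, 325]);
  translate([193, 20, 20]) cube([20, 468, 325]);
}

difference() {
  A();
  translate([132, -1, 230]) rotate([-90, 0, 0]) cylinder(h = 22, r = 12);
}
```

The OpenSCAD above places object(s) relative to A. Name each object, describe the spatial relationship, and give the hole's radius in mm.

A is an open box. The open box has a circular hole through its front wall. The hole's radius is 12 mm.

The subtracted cylinder has r = 12 mm.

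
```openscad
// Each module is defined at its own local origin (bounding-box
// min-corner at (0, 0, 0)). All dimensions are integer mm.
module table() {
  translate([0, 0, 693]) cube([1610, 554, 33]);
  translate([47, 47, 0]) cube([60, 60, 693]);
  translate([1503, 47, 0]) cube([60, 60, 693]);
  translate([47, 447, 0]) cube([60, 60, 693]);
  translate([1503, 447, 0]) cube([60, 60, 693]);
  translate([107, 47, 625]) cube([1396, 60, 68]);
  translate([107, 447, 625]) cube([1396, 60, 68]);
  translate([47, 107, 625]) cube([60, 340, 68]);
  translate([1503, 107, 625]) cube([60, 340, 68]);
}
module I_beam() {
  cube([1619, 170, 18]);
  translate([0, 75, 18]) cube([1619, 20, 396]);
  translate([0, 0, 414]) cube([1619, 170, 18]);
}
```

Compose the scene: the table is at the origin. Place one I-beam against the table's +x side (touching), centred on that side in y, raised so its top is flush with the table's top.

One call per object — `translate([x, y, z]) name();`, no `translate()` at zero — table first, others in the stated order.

table();
translate([1610, 192, 294]) I_beam();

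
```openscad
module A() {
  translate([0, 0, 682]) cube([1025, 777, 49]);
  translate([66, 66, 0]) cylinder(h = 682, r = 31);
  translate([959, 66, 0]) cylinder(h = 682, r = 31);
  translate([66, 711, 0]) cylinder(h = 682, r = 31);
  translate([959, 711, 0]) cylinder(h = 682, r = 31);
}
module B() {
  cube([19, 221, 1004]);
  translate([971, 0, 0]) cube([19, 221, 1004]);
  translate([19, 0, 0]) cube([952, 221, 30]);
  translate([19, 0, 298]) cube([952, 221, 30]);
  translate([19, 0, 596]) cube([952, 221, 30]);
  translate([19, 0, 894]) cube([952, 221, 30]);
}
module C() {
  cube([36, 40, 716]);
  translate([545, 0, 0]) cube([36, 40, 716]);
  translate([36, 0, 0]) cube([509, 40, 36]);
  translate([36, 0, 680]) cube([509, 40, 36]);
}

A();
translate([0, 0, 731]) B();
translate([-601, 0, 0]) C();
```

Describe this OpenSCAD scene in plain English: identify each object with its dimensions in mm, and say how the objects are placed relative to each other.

A is a table with a 1025×777 mm rectangular top, 49 mm thick, top surface at z = 731 mm, supported by four round legs of 62 mm diameter, each leg's bounding box inset 35 mm from the nearest pair of top edges, running from the floor.

B is a bookshelf 990 mm wide overall, 221 mm deep and 1004 mm tall. The two sides are 19 mm thick vertical panels. 4 horizontal shelves of 30 mm thickness span between the inner faces of the sides; the lowest shelf sits on the floor and shelves are stacked with a clear vertical gap of 268 mm between each pair.

C is a rectangular picture frame lying in the x–z plane (depth along y). The opening is 509 mm wide (x) by 644 mm tall (z), surrounded by a border 36 mm wide on all four sides. The frame is 40 mm deep and is made of two full-height vertical stiles with two horizontal rails fitted between them.

The bookshelf is on top of the table. The picture frame is on the floor beside the table on its −x side.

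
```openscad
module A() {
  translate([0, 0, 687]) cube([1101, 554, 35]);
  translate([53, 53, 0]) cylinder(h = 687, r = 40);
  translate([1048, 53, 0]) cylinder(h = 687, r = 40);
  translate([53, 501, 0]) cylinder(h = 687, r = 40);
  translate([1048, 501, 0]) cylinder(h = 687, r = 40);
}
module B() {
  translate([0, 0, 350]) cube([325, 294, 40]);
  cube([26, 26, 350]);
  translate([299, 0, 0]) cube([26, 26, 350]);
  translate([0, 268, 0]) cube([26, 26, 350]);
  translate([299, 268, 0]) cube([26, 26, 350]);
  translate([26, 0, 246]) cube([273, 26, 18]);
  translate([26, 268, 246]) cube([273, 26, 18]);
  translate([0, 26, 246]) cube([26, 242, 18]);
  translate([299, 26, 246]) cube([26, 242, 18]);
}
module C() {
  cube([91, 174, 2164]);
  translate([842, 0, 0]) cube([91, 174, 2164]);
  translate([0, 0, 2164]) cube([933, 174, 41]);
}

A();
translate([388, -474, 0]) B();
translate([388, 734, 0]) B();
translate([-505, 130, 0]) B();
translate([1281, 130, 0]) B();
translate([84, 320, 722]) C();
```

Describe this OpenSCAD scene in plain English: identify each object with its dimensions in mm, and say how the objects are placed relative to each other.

A is a table: top 1101 mm (x) × 554 mm (y), 35 mm thick, upper face at z = 722 mm, on four round legs of 80 mm diameter, each leg's bounding box inset 13 mm from the nearest pair of top edges, running from z = 0 to the bottom of the top.

B is a four-legged stool. The seat is 325×294 mm, 40 mm thick, top at z = 390 mm. It stands on four square legs, each 26×26 mm in cross-section, from z = 0 to the seat underside, each flush with a corner of the seat. Four stretchers, 26 mm wide and 18 mm tall, connect adjacent legs with their undersides at z = 246 mm, each running between the inner faces of the legs it joins and aligned with the legs' outer faces on the other axis.

C is a door frame. The clear opening is 751 mm wide and 2164 mm high. Two 91 mm wide jambs, 174 mm deep, stand either side of the opening from the floor to the top of the opening. A 41 mm thick head sits across the top of both jambs, spanning the full outside width of the frame.

Four stools sit around the table at the −y, +y, −x, +x sides. The door frame is on top of the table.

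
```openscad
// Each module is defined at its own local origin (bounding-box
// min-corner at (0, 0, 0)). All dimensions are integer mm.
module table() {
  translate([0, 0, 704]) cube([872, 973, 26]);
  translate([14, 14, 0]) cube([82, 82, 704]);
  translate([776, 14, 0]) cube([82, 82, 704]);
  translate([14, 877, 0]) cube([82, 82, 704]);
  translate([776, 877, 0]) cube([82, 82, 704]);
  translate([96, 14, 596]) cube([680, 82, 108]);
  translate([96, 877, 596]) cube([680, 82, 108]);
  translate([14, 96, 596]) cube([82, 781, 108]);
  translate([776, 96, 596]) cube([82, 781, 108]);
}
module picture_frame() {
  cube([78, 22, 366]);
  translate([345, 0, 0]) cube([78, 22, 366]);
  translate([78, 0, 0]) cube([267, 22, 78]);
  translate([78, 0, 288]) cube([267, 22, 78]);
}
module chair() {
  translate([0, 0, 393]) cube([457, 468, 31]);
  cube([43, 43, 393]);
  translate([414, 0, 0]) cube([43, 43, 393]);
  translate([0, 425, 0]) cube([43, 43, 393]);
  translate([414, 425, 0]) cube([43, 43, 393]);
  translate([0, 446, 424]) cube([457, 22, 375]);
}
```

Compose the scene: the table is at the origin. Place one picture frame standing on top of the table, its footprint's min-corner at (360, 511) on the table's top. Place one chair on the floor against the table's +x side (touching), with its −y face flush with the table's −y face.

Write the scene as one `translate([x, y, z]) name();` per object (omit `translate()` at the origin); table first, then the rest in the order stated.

table();
translate([360, 511, 730]) picture_frame();
translate([872, 0, 0]) chair();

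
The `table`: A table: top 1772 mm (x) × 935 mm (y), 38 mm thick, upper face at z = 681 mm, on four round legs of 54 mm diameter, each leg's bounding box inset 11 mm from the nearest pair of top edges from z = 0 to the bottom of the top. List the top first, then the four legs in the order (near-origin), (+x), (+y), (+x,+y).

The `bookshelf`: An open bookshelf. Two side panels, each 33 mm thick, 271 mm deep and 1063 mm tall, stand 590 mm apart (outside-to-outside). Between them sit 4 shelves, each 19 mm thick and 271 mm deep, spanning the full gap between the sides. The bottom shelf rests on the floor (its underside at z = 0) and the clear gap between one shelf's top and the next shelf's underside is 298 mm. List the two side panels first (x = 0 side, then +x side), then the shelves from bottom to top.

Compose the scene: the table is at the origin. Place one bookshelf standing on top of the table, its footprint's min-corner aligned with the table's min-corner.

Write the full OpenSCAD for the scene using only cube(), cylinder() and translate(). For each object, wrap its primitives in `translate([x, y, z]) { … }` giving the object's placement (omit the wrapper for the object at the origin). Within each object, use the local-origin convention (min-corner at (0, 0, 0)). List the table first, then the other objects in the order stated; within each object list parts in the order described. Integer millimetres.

translate([0, 0, 643]) cube([1772, 935, 38]);
translate([38, 38, 0]) cylinder(h = 643, r = 27);
translate([1734, 38, 0]) cylinder(h = 643, r = 27);
translate([38, 897, 0]) cylinder(h = 643, r = 27);
translate([1734, 897, 0]) cylinder(h = 643, r = 27);
translate([0, 0, 681]) {
  cube([33, 271, 1063]);
  translate([557, 0, 0]) cube([33, 271, 1063]);
  translate([33, 0, 0]) cube([524, 271, 19]);
  translate([33, 0, 317]) cube([524, 271, 19]);
  translate([33, 0, 634]) cube([524, 271, 19]);
  translate([33, 0, 951]) cube([524, 271, 19]);
}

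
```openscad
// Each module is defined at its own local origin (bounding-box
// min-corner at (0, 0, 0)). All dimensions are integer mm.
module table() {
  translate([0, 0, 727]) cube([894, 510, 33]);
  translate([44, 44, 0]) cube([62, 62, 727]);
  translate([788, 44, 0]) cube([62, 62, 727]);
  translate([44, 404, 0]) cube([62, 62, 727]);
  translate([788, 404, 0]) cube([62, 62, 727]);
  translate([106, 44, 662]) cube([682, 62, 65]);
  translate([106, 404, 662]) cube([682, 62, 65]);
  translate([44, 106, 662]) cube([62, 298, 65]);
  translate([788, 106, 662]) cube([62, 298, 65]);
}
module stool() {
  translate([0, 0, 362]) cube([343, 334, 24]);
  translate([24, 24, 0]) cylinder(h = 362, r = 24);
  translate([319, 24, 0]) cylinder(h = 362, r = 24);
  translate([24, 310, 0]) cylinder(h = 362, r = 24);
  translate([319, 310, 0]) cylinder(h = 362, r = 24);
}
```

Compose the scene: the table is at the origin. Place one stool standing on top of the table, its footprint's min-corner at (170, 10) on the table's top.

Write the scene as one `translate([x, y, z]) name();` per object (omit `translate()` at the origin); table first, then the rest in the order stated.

table();
translate([170, 10, 760]) stool();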